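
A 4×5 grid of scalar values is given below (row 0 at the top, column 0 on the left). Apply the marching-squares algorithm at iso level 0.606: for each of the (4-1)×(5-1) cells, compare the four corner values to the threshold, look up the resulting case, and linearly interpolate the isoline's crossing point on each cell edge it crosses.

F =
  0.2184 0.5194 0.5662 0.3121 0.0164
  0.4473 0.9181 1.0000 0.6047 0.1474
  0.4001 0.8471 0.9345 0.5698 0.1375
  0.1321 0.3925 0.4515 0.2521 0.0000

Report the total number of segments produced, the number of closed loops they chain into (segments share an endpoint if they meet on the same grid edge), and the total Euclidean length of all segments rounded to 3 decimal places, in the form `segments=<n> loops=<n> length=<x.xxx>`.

segments=8 loops=1 length=8.291

cell (0,0): code 0100 → (0.217,1.000)–(1.000,0.337)
cell (0,1): code 1100 → (0.092,2.000)–(0.217,1.000)
cell (0,2): code 1000 → (1.000,2.997)–(0.092,2.000)
cell (1,0): code 0110 → (1.000,0.337)–(2.000,0.461)
cell (1,2): code 1001 → (2.000,2.901)–(1.000,2.997)
cell (2,0): code 0010 → (2.000,0.461)–(2.530,1.000)
cell (2,1): code 0011 → (2.530,1.000)–(2.680,2.000)
cell (2,2): code 0001 → (2.680,2.000)–(2.000,2.901)
total: 8 segments, chained into 1 closed loop(s), length Σ = 8.290545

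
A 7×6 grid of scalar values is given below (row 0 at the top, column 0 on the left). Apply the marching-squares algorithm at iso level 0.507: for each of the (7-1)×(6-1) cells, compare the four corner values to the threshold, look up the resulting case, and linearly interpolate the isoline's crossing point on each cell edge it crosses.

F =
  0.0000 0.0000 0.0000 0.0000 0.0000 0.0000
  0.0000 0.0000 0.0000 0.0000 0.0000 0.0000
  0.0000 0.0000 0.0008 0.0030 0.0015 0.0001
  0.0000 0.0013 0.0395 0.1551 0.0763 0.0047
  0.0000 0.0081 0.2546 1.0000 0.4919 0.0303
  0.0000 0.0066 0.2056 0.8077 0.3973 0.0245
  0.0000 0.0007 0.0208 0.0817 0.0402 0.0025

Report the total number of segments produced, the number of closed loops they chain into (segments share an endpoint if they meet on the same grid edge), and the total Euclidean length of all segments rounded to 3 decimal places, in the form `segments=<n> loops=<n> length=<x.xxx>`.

cell (3,2): code 0100 → (3.416,3.000)–(4.000,2.339)
cell (3,3): code 1000 → (4.000,3.970)–(3.416,3.000)
cell (4,2): code 0110 → (4.000,2.339)–(5.000,2.501)
cell (4,3): code 1001 → (5.000,3.733)–(4.000,3.970)
cell (5,2): code 0010 → (5.000,2.501)–(5.414,3.000)
cell (5,3): code 0001 → (5.414,3.000)–(5.000,3.733)
total: 6 segments, chained into 1 closed loop(s), length Σ = 5.545566

segments=6 loops=1 length=5.546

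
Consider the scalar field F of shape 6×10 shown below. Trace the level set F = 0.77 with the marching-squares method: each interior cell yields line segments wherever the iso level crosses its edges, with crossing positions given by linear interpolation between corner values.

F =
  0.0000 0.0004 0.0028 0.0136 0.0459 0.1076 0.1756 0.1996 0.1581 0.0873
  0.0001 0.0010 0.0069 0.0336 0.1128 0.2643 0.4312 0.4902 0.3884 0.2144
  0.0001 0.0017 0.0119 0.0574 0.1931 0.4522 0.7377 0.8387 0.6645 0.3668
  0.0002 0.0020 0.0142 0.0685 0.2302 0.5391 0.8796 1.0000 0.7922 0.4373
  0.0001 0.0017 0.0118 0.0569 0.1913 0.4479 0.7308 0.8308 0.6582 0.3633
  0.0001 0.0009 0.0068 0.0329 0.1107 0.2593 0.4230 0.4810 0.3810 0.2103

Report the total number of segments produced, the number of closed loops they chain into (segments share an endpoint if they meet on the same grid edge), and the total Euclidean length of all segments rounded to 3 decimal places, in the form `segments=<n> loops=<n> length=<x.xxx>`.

cell (1,6): code 0100 → (1.803,7.000)–(2.000,6.320)
cell (1,7): code 1000 → (2.000,7.394)–(1.803,7.000)
cell (2,5): code 0100 → (2.228,6.000)–(3.000,5.678)
cell (2,6): code 1110 → (2.000,6.320)–(2.228,6.000)
cell (2,7): code 1101 → (2.826,8.000)–(2.000,7.394)
cell (2,8): code 1000 → (3.000,8.063)–(2.826,8.000)
cell (3,5): code 0010 → (3.000,5.678)–(3.737,6.000)
cell (3,6): code 0111 → (3.737,6.000)–(4.000,6.392)
cell (3,7): code 1011 → (4.000,7.352)–(3.166,8.000)
cell (3,8): code 0001 → (3.166,8.000)–(3.000,8.063)
cell (4,6): code 0010 → (4.000,6.392)–(4.174,7.000)
cell (4,7): code 0001 → (4.174,7.000)–(4.000,7.352)
total: 12 segments, chained into 1 closed loop(s), length Σ = 7.122126

segments=12 loops=1 length=7.122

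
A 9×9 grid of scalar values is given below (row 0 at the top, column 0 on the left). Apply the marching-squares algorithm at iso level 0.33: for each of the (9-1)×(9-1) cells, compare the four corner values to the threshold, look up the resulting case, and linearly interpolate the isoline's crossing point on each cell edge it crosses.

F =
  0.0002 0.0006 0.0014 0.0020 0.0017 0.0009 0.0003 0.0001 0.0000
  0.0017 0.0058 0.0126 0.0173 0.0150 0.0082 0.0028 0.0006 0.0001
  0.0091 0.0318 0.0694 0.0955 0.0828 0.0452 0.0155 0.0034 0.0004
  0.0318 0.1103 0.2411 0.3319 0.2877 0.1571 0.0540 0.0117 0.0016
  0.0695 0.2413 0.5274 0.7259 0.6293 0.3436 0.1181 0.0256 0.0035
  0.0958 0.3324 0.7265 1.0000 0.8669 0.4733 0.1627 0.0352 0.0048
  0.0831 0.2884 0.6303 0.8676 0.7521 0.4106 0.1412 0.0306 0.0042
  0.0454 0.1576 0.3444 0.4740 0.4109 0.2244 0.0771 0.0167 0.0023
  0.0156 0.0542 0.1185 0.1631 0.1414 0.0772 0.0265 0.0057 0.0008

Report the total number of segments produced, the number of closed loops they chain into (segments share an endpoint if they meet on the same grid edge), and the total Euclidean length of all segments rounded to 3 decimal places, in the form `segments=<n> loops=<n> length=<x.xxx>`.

cell (2,2): code 0100 → (2.992,3.000)–(3.000,2.979)
cell (2,3): code 1000 → (3.000,3.043)–(2.992,3.000)
cell (3,1): code 0100 → (3.311,2.000)–(4.000,1.310)
cell (3,2): code 1110 → (3.000,2.979)–(3.311,2.000)
cell (3,3): code 1101 → (3.124,4.000)–(3.000,3.043)
cell (3,4): code 1100 → (3.927,5.000)–(3.124,4.000)
cell (3,5): code 1000 → (4.000,5.060)–(3.927,5.000)
cell (4,0): code 0100 → (4.974,1.000)–(5.000,0.990)
cell (4,1): code 1110 → (4.000,1.310)–(4.974,1.000)
cell (4,5): code 1001 → (5.000,5.461)–(4.000,5.060)
cell (5,0): code 0010 → (5.000,0.990)–(5.055,1.000)
cell (5,1): code 0111 → (5.055,1.000)–(6.000,1.122)
cell (5,5): code 1001 → (6.000,5.299)–(5.000,5.461)
cell (6,1): code 0110 → (6.000,1.122)–(7.000,1.923)
cell (6,4): code 1011 → (7.000,4.434)–(6.433,5.000)
cell (6,5): code 0001 → (6.433,5.000)–(6.000,5.299)
cell (7,1): code 0010 → (7.000,1.923)–(7.064,2.000)
cell (7,2): code 0011 → (7.064,2.000)–(7.463,3.000)
cell (7,3): code 0011 → (7.463,3.000)–(7.300,4.000)
cell (7,4): code 0001 → (7.300,4.000)–(7.000,4.434)
total: 20 segments, chained into 1 closed loop(s), length Σ = 13.886824

segments=20 loops=1 length=13.887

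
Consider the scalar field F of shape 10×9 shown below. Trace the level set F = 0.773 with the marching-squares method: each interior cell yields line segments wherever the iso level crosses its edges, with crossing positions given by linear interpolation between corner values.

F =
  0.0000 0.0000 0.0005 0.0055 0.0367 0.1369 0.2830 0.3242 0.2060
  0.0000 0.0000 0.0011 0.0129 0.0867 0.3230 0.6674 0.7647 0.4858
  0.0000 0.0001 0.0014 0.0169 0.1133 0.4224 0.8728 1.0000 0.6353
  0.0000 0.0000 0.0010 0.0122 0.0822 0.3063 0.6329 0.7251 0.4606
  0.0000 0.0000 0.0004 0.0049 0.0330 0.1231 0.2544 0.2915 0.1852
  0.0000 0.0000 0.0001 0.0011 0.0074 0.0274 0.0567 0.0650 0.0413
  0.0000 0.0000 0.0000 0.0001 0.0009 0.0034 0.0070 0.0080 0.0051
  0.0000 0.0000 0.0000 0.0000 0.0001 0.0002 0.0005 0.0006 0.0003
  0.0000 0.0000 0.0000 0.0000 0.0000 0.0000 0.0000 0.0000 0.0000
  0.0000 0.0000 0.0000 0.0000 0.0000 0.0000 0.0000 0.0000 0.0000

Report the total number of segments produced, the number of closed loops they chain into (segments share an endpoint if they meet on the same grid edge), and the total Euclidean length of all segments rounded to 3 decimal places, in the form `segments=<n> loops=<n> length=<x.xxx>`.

segments=6 loops=1 length=5.377

cell (1,5): code 0100 → (1.514,6.000)–(2.000,5.778)
cell (1,6): code 1100 → (1.035,7.000)–(1.514,6.000)
cell (1,7): code 1000 → (2.000,7.622)–(1.035,7.000)
cell (2,5): code 0010 → (2.000,5.778)–(2.416,6.000)
cell (2,6): code 0011 → (2.416,6.000)–(2.826,7.000)
cell (2,7): code 0001 → (2.826,7.000)–(2.000,7.622)
total: 6 segments, chained into 1 closed loop(s), length Σ = 5.376941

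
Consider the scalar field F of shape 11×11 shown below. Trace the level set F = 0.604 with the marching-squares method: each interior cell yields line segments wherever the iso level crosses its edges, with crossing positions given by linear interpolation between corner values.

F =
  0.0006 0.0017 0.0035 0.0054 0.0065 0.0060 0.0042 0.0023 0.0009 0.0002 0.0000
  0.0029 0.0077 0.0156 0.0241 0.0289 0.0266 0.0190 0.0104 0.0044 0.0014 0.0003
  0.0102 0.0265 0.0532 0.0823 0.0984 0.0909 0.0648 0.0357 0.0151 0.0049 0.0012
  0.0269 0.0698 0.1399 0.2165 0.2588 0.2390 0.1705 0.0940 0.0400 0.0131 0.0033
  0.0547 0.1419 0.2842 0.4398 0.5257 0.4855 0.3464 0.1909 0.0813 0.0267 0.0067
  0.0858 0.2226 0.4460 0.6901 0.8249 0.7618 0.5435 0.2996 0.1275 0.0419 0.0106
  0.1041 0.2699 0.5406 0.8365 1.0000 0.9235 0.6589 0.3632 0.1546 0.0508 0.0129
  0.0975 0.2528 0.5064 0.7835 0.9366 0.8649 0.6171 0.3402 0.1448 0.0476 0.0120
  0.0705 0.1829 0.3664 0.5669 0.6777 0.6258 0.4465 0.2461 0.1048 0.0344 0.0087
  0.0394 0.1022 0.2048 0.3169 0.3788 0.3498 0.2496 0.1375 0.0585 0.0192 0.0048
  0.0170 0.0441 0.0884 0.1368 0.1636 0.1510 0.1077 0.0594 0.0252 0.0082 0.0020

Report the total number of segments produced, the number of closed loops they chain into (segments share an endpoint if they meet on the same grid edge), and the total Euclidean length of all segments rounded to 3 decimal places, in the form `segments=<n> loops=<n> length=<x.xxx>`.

cell (4,2): code 0100 → (4.656,3.000)–(5.000,2.647)
cell (4,3): code 1100 → (4.262,4.000)–(4.656,3.000)
cell (4,4): code 1100 → (4.429,5.000)–(4.262,4.000)
cell (4,5): code 1000 → (5.000,5.723)–(4.429,5.000)
cell (5,2): code 0110 → (5.000,2.647)–(6.000,2.214)
cell (5,5): code 1101 → (5.524,6.000)–(5.000,5.723)
cell (5,6): code 1000 → (6.000,6.186)–(5.524,6.000)
cell (6,2): code 0110 → (6.000,2.214)–(7.000,2.352)
cell (6,6): code 1001 → (7.000,6.047)–(6.000,6.186)
cell (7,2): code 0010 → (7.000,2.352)–(7.829,3.000)
cell (7,3): code 0111 → (7.829,3.000)–(8.000,3.335)
cell (7,5): code 1011 → (8.000,5.122)–(7.077,6.000)
cell (7,6): code 0001 → (7.077,6.000)–(7.000,6.047)
cell (8,3): code 0010 → (8.000,3.335)–(8.247,4.000)
cell (8,4): code 0011 → (8.247,4.000)–(8.079,5.000)
cell (8,5): code 0001 → (8.079,5.000)–(8.000,5.122)
total: 16 segments, chained into 1 closed loop(s), length Σ = 12.375973

segments=16 loops=1 length=12.376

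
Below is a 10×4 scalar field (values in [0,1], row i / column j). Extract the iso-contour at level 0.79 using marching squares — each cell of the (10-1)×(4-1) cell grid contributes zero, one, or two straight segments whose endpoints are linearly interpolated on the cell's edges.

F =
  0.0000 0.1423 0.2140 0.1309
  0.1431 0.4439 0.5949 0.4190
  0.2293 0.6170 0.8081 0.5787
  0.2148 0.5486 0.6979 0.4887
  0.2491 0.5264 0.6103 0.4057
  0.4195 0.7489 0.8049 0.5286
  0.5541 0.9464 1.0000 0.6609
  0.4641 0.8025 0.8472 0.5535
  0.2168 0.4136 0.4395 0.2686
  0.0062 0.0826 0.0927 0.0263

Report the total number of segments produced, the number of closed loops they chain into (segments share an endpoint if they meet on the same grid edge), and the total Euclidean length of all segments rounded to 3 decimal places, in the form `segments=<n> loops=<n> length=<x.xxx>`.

segments=14 loops=2 length=7.228

cell (1,1): code 0100 → (1.915,2.000)–(2.000,1.905)
cell (1,2): code 1000 → (2.000,2.079)–(1.915,2.000)
cell (2,1): code 0010 → (2.000,1.905)–(2.164,2.000)
cell (2,2): code 0001 → (2.164,2.000)–(2.000,2.079)
cell (4,1): code 0100 → (4.923,2.000)–(5.000,1.734)
cell (4,2): code 1000 → (5.000,2.054)–(4.923,2.000)
cell (5,0): code 0100 → (5.208,1.000)–(6.000,0.601)
cell (5,1): code 1110 → (5.000,1.734)–(5.208,1.000)
cell (5,2): code 1001 → (6.000,2.619)–(5.000,2.054)
cell (6,0): code 0110 → (6.000,0.601)–(7.000,0.963)
cell (6,2): code 1001 → (7.000,2.195)–(6.000,2.619)
cell (7,0): code 0010 → (7.000,0.963)–(7.032,1.000)
cell (7,1): code 0011 → (7.032,1.000)–(7.140,2.000)
cell (7,2): code 0001 → (7.140,2.000)–(7.000,2.195)
total: 14 segments, chained into 2 closed loop(s), length Σ = 7.228259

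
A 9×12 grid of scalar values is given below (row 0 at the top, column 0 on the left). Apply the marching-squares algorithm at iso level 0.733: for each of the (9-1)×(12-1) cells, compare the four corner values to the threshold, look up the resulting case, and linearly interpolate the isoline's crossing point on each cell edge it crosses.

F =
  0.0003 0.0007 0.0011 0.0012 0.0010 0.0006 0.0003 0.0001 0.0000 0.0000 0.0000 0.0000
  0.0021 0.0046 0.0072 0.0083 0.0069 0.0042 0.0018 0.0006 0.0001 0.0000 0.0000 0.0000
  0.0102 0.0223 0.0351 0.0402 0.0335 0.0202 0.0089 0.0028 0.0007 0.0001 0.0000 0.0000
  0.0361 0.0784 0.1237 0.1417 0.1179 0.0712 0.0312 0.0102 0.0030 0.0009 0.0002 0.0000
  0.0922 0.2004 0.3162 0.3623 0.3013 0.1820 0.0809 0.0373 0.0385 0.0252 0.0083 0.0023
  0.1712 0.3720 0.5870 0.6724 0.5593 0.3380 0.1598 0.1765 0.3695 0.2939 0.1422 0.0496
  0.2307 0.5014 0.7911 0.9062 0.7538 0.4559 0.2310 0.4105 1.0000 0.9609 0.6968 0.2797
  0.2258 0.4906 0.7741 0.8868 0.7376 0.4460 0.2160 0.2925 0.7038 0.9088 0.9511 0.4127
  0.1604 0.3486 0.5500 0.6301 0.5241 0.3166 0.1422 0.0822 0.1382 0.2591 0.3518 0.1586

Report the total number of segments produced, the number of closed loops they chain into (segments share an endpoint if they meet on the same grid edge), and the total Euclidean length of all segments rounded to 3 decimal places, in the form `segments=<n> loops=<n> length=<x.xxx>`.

cell (5,1): code 0100 → (5.715,2.000)–(6.000,1.799)
cell (5,2): code 1100 → (5.259,3.000)–(5.715,2.000)
cell (5,3): code 1100 → (5.893,4.000)–(5.259,3.000)
cell (5,4): code 1000 → (6.000,4.070)–(5.893,4.000)
cell (5,7): code 0100 → (5.577,8.000)–(6.000,7.547)
cell (5,8): code 1100 → (5.658,9.000)–(5.577,8.000)
cell (5,9): code 1000 → (6.000,9.863)–(5.658,9.000)
cell (6,1): code 0110 → (6.000,1.799)–(7.000,1.855)
cell (6,4): code 1001 → (7.000,4.016)–(6.000,4.070)
cell (6,7): code 0010 → (6.000,7.547)–(6.901,8.000)
cell (6,8): code 0111 → (6.901,8.000)–(7.000,8.142)
cell (6,9): code 1101 → (6.142,10.000)–(6.000,9.863)
cell (6,10): code 1000 → (7.000,10.405)–(6.142,10.000)
cell (7,1): code 0010 → (7.000,1.855)–(7.183,2.000)
cell (7,2): code 0011 → (7.183,2.000)–(7.599,3.000)
cell (7,3): code 0011 → (7.599,3.000)–(7.022,4.000)
cell (7,4): code 0001 → (7.022,4.000)–(7.000,4.016)
cell (7,8): code 0010 → (7.000,8.142)–(7.271,9.000)
cell (7,9): code 0011 → (7.271,9.000)–(7.364,10.000)
cell (7,10): code 0001 → (7.364,10.000)–(7.000,10.405)
total: 20 segments, chained into 2 closed loop(s), length Σ = 14.588112

segments=20 loops=2 length=14.588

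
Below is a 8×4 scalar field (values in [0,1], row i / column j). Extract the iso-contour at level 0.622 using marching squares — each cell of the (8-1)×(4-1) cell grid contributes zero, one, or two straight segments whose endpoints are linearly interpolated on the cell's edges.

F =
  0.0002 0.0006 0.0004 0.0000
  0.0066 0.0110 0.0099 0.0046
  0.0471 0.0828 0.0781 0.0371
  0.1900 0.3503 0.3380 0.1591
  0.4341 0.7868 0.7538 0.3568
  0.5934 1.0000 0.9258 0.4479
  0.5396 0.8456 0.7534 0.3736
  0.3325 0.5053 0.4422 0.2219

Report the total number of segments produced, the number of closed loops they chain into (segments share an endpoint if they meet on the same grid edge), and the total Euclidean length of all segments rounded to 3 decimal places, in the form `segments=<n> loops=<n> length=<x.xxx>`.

segments=10 loops=1 length=8.825

cell (3,0): code 0100 → (3.622,1.000)–(4.000,0.533)
cell (3,1): code 1100 → (3.683,2.000)–(3.622,1.000)
cell (3,2): code 1000 → (4.000,2.332)–(3.683,2.000)
cell (4,0): code 0110 → (4.000,0.533)–(5.000,0.070)
cell (4,2): code 1001 → (5.000,2.636)–(4.000,2.332)
cell (5,0): code 0110 → (5.000,0.070)–(6.000,0.269)
cell (5,2): code 1001 → (6.000,2.346)–(5.000,2.636)
cell (6,0): code 0010 → (6.000,0.269)–(6.657,1.000)
cell (6,1): code 0011 → (6.657,1.000)–(6.422,2.000)
cell (6,2): code 0001 → (6.422,2.000)–(6.000,2.346)
total: 10 segments, chained into 1 closed loop(s), length Σ = 8.824901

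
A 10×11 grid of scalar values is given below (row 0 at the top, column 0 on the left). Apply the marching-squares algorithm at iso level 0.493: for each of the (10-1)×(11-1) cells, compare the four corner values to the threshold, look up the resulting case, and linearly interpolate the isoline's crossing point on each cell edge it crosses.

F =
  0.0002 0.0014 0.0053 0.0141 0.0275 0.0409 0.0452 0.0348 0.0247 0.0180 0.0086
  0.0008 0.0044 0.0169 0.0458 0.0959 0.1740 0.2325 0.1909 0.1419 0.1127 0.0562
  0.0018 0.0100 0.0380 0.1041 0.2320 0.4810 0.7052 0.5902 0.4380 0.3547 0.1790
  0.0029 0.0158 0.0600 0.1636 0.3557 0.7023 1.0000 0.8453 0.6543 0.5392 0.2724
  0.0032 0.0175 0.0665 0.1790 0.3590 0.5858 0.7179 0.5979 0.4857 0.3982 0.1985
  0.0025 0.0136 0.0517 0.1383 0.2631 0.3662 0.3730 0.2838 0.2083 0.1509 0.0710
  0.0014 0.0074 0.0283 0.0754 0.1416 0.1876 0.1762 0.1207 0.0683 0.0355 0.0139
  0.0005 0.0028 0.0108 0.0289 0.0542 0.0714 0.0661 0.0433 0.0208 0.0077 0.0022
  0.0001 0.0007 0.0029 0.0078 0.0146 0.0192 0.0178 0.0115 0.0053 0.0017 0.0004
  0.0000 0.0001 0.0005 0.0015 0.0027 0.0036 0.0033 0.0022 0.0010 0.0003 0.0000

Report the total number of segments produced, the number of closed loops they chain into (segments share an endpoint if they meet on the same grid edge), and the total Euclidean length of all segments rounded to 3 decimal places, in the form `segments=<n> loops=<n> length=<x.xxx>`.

segments=16 loops=1 length=12.118

cell (1,5): code 0100 → (1.551,6.000)–(2.000,5.054)
cell (1,6): code 1100 → (1.757,7.000)–(1.551,6.000)
cell (1,7): code 1000 → (2.000,7.639)–(1.757,7.000)
cell (2,4): code 0100 → (2.054,5.000)–(3.000,4.396)
cell (2,5): code 1110 → (2.000,5.054)–(2.054,5.000)
cell (2,7): code 1101 → (2.254,8.000)–(2.000,7.639)
cell (2,8): code 1100 → (2.750,9.000)–(2.254,8.000)
cell (2,9): code 1000 → (3.000,9.173)–(2.750,9.000)
cell (3,4): code 0110 → (3.000,4.396)–(4.000,4.591)
cell (3,7): code 1011 → (4.000,7.935)–(3.957,8.000)
cell (3,8): code 0011 → (3.957,8.000)–(3.328,9.000)
cell (3,9): code 0001 → (3.328,9.000)–(3.000,9.173)
cell (4,4): code 0010 → (4.000,4.591)–(4.423,5.000)
cell (4,5): code 0011 → (4.423,5.000)–(4.652,6.000)
cell (4,6): code 0011 → (4.652,6.000)–(4.334,7.000)
cell (4,7): code 0001 → (4.334,7.000)–(4.000,7.935)
total: 16 segments, chained into 1 closed loop(s), length Σ = 12.117764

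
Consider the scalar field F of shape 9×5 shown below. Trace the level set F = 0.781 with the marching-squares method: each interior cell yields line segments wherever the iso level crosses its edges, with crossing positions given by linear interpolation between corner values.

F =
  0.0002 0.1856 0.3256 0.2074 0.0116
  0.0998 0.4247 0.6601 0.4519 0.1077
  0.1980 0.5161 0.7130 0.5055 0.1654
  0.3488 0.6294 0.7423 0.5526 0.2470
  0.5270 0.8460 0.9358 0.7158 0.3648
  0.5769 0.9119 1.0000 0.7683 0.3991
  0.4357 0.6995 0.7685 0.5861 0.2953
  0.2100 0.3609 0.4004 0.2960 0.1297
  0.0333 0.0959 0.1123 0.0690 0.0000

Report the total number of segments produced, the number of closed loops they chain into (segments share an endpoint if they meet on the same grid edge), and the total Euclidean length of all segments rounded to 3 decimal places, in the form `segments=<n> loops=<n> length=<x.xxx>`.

segments=8 loops=1 length=7.712

cell (3,0): code 0100 → (3.700,1.000)–(4.000,0.796)
cell (3,1): code 1100 → (3.200,2.000)–(3.700,1.000)
cell (3,2): code 1000 → (4.000,2.704)–(3.200,2.000)
cell (4,0): code 0110 → (4.000,0.796)–(5.000,0.609)
cell (4,2): code 1001 → (5.000,2.945)–(4.000,2.704)
cell (5,0): code 0010 → (5.000,0.609)–(5.616,1.000)
cell (5,1): code 0011 → (5.616,1.000)–(5.946,2.000)
cell (5,2): code 0001 → (5.946,2.000)–(5.000,2.945)
total: 8 segments, chained into 1 closed loop(s), length Σ = 7.712180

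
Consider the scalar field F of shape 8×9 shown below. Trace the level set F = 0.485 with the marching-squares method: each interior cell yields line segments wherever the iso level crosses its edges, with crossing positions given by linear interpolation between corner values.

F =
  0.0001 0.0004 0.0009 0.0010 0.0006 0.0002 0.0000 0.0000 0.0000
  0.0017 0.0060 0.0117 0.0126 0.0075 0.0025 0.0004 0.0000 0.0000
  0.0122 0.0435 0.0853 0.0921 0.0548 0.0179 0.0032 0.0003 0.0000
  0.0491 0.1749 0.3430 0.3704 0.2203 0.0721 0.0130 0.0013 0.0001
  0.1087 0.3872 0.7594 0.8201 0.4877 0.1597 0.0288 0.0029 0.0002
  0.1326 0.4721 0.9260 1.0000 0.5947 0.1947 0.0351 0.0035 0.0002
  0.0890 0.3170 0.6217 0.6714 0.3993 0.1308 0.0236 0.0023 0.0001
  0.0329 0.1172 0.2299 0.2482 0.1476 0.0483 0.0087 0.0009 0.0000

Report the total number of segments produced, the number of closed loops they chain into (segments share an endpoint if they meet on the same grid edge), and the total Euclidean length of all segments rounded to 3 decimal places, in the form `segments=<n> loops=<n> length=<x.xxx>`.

cell (3,1): code 0100 → (3.341,2.000)–(4.000,1.263)
cell (3,2): code 1100 → (3.255,3.000)–(3.341,2.000)
cell (3,3): code 1100 → (3.990,4.000)–(3.255,3.000)
cell (3,4): code 1000 → (4.000,4.008)–(3.990,4.000)
cell (4,1): code 0110 → (4.000,1.263)–(5.000,1.028)
cell (4,4): code 1001 → (5.000,4.274)–(4.000,4.008)
cell (5,1): code 0110 → (5.000,1.028)–(6.000,1.551)
cell (5,3): code 1011 → (6.000,3.685)–(5.561,4.000)
cell (5,4): code 0001 → (5.561,4.000)–(5.000,4.274)
cell (6,1): code 0010 → (6.000,1.551)–(6.349,2.000)
cell (6,2): code 0011 → (6.349,2.000)–(6.440,3.000)
cell (6,3): code 0001 → (6.440,3.000)–(6.000,3.685)
total: 12 segments, chained into 1 closed loop(s), length Σ = 9.988728

segments=12 loops=1 length=9.989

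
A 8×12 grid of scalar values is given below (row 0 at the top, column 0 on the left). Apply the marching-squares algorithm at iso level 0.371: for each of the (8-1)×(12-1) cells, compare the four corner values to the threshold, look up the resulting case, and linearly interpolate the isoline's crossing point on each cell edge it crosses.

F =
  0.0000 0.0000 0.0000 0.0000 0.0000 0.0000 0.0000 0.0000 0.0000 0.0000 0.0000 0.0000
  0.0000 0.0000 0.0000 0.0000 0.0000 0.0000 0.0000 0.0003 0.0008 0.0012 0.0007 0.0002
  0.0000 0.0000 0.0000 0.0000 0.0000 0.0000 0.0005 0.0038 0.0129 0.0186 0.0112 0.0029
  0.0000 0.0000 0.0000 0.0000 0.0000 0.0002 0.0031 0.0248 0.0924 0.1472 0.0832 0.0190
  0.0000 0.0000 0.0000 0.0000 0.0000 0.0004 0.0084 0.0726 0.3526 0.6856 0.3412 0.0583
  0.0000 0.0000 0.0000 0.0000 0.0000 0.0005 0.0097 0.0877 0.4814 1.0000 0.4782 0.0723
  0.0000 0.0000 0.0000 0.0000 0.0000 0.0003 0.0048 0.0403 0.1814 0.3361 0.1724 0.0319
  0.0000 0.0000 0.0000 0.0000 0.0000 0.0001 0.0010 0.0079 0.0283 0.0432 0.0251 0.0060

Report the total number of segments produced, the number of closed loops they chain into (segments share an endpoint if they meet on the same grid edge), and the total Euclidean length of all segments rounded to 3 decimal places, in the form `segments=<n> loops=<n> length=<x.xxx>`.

cell (3,8): code 0100 → (3.416,9.000)–(4.000,8.055)
cell (3,9): code 1000 → (4.000,9.913)–(3.416,9.000)
cell (4,7): code 0100 → (4.143,8.000)–(5.000,7.720)
cell (4,8): code 1110 → (4.000,8.055)–(4.143,8.000)
cell (4,9): code 1101 → (4.218,10.000)–(4.000,9.913)
cell (4,10): code 1000 → (5.000,10.264)–(4.218,10.000)
cell (5,7): code 0010 → (5.000,7.720)–(5.368,8.000)
cell (5,8): code 0011 → (5.368,8.000)–(5.947,9.000)
cell (5,9): code 0011 → (5.947,9.000)–(5.351,10.000)
cell (5,10): code 0001 → (5.351,10.000)–(5.000,10.264)
total: 10 segments, chained into 1 closed loop(s), length Σ = 7.532084

segments=10 loops=1 length=7.532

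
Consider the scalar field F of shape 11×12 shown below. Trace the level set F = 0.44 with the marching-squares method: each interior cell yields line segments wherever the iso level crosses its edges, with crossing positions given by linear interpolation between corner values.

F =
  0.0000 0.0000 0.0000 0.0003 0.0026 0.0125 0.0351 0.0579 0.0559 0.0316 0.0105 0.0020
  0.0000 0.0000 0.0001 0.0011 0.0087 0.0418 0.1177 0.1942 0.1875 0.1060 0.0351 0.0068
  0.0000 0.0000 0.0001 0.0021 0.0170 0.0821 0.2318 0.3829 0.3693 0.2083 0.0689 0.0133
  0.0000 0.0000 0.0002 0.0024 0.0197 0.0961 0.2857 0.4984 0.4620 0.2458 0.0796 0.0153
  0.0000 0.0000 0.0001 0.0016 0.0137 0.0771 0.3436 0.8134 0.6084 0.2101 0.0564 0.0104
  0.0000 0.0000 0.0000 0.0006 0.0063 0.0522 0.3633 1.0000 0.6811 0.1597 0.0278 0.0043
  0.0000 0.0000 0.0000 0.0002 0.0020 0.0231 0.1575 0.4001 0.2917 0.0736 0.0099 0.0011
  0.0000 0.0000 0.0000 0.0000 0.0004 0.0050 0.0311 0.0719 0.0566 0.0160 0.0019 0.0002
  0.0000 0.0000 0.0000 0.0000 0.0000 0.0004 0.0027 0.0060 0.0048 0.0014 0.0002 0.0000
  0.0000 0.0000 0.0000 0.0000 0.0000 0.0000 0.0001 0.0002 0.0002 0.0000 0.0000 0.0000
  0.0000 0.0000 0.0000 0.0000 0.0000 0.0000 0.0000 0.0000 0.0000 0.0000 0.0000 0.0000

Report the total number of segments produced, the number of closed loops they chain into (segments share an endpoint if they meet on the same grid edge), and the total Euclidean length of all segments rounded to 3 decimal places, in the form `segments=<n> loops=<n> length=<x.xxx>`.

segments=10 loops=1 length=9.154

cell (2,6): code 0100 → (2.494,7.000)–(3.000,6.725)
cell (2,7): code 1100 → (2.763,8.000)–(2.494,7.000)
cell (2,8): code 1000 → (3.000,8.102)–(2.763,8.000)
cell (3,6): code 0110 → (3.000,6.725)–(4.000,6.205)
cell (3,8): code 1001 → (4.000,8.423)–(3.000,8.102)
cell (4,6): code 0110 → (4.000,6.205)–(5.000,6.120)
cell (4,8): code 1001 → (5.000,8.462)–(4.000,8.423)
cell (5,6): code 0010 → (5.000,6.120)–(5.933,7.000)
cell (5,7): code 0011 → (5.933,7.000)–(5.619,8.000)
cell (5,8): code 0001 → (5.619,8.000)–(5.000,8.462)
total: 10 segments, chained into 1 closed loop(s), length Σ = 9.154403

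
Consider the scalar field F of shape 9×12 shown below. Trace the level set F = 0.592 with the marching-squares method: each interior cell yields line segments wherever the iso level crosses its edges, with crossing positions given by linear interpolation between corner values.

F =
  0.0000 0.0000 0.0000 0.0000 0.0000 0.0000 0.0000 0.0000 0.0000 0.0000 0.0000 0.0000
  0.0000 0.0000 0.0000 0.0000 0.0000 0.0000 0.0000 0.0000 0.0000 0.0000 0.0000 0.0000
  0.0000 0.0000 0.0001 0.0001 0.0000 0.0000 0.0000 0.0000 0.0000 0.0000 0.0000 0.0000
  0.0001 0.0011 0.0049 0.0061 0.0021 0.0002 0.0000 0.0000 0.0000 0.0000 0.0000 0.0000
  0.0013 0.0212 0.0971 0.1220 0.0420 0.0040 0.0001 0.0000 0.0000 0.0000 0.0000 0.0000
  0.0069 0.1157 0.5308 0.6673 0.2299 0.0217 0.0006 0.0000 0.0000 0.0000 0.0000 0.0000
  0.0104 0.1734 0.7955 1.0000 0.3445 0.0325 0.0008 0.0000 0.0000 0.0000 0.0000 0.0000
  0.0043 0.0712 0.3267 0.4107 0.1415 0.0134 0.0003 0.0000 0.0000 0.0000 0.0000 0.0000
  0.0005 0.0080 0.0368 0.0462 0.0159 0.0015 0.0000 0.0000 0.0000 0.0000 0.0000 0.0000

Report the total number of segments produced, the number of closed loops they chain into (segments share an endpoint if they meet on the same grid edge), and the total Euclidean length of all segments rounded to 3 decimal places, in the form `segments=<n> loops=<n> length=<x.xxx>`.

cell (4,2): code 0100 → (4.862,3.000)–(5.000,2.448)
cell (4,3): code 1000 → (5.000,3.172)–(4.862,3.000)
cell (5,1): code 0100 → (5.231,2.000)–(6.000,1.673)
cell (5,2): code 1110 → (5.000,2.448)–(5.231,2.000)
cell (5,3): code 1001 → (6.000,3.622)–(5.000,3.172)
cell (6,1): code 0010 → (6.000,1.673)–(6.434,2.000)
cell (6,2): code 0011 → (6.434,2.000)–(6.692,3.000)
cell (6,3): code 0001 → (6.692,3.000)–(6.000,3.622)
total: 8 segments, chained into 1 closed loop(s), length Σ = 5.733360

segments=8 loops=1 length=5.733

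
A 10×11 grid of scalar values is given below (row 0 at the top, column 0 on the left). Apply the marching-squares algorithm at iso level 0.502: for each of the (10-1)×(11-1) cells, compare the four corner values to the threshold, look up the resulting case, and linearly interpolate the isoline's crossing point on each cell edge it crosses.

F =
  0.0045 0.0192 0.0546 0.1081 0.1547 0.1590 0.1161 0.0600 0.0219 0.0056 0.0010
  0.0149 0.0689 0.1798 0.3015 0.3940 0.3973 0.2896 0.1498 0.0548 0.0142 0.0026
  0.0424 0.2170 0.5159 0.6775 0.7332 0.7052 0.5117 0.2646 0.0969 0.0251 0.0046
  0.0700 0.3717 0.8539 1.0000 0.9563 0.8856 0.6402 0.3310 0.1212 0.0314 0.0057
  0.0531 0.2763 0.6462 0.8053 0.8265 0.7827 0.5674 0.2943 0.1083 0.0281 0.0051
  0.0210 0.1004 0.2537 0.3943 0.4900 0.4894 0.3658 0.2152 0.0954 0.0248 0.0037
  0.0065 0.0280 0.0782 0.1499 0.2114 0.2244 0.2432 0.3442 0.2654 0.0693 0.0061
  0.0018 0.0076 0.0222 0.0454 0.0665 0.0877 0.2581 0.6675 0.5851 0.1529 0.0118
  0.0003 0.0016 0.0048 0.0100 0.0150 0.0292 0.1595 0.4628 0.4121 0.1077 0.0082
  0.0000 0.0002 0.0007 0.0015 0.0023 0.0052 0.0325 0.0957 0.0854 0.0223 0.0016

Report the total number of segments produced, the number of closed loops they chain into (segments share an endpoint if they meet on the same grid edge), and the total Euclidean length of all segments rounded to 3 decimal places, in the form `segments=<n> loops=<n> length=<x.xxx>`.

segments=22 loops=2 length=18.469

cell (1,1): code 0100 → (1.959,2.000)–(2.000,1.953)
cell (1,2): code 1100 → (1.533,3.000)–(1.959,2.000)
cell (1,3): code 1100 → (1.318,4.000)–(1.533,3.000)
cell (1,4): code 1100 → (1.340,5.000)–(1.318,4.000)
cell (1,5): code 1100 → (1.956,6.000)–(1.340,5.000)
cell (1,6): code 1000 → (2.000,6.039)–(1.956,6.000)
cell (2,1): code 0110 → (2.000,1.953)–(3.000,1.270)
cell (2,6): code 1001 → (3.000,6.447)–(2.000,6.039)
cell (3,1): code 0110 → (3.000,1.270)–(4.000,1.610)
cell (3,6): code 1001 → (4.000,6.239)–(3.000,6.447)
cell (4,1): code 0010 → (4.000,1.610)–(4.367,2.000)
cell (4,2): code 0011 → (4.367,2.000)–(4.738,3.000)
cell (4,3): code 0011 → (4.738,3.000)–(4.964,4.000)
cell (4,4): code 0011 → (4.964,4.000)–(4.957,5.000)
cell (4,5): code 0011 → (4.957,5.000)–(4.324,6.000)
cell (4,6): code 0001 → (4.324,6.000)–(4.000,6.239)
cell (6,6): code 0100 → (6.488,7.000)–(7.000,6.596)
cell (6,7): code 1100 → (6.740,8.000)–(6.488,7.000)
cell (6,8): code 1000 → (7.000,8.192)–(6.740,8.000)
cell (7,6): code 0010 → (7.000,6.596)–(7.809,7.000)
cell (7,7): code 0011 → (7.809,7.000)–(7.480,8.000)
cell (7,8): code 0001 → (7.480,8.000)–(7.000,8.192)
total: 22 segments, chained into 2 closed loop(s), length Σ = 18.468579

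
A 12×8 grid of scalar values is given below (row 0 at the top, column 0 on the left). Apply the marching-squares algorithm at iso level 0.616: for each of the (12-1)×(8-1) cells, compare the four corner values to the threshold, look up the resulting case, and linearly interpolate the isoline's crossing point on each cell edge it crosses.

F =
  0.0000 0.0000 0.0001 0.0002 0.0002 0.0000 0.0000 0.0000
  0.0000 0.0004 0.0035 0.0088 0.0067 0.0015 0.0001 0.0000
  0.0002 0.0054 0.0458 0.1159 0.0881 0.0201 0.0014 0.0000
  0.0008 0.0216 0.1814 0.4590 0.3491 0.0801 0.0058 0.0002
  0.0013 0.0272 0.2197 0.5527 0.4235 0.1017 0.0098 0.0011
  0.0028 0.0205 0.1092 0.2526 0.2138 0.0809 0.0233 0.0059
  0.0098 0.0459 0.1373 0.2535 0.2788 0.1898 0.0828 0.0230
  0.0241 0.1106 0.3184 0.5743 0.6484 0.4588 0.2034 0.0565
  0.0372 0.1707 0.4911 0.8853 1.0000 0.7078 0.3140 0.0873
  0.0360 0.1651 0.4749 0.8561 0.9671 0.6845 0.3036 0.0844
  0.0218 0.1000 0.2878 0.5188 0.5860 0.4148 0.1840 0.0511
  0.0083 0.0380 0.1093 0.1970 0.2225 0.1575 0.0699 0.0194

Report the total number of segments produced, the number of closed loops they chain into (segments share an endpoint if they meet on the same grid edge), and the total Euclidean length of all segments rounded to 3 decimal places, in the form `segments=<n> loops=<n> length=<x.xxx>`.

cell (6,3): code 0100 → (6.912,4.000)–(7.000,3.563)
cell (6,4): code 1000 → (7.000,4.171)–(6.912,4.000)
cell (7,2): code 0100 → (7.134,3.000)–(8.000,2.317)
cell (7,3): code 1110 → (7.000,3.563)–(7.134,3.000)
cell (7,4): code 1101 → (7.631,5.000)–(7.000,4.171)
cell (7,5): code 1000 → (8.000,5.233)–(7.631,5.000)
cell (8,2): code 0110 → (8.000,2.317)–(9.000,2.370)
cell (8,5): code 1001 → (9.000,5.180)–(8.000,5.233)
cell (9,2): code 0010 → (9.000,2.370)–(9.712,3.000)
cell (9,3): code 0011 → (9.712,3.000)–(9.921,4.000)
cell (9,4): code 0011 → (9.921,4.000)–(9.254,5.000)
cell (9,5): code 0001 → (9.254,5.000)–(9.000,5.180)
total: 12 segments, chained into 1 closed loop(s), length Σ = 9.286201

segments=12 loops=1 length=9.286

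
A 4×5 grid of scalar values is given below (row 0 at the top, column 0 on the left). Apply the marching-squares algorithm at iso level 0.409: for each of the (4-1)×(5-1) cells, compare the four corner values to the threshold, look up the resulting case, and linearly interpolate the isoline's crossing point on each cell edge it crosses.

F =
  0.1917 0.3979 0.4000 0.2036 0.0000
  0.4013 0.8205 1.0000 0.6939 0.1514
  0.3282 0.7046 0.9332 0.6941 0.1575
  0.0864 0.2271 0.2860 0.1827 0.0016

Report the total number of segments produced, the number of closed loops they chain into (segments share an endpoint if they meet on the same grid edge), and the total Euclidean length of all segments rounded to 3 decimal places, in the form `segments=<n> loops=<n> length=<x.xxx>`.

cell (0,0): code 0100 → (0.026,1.000)–(1.000,0.018)
cell (0,1): code 1100 → (0.015,2.000)–(0.026,1.000)
cell (0,2): code 1100 → (0.419,3.000)–(0.015,2.000)
cell (0,3): code 1000 → (1.000,3.525)–(0.419,3.000)
cell (1,0): code 0110 → (1.000,0.018)–(2.000,0.215)
cell (1,3): code 1001 → (2.000,3.531)–(1.000,3.525)
cell (2,0): code 0010 → (2.000,0.215)–(2.619,1.000)
cell (2,1): code 0011 → (2.619,1.000)–(2.810,2.000)
cell (2,2): code 0011 → (2.810,2.000)–(2.557,3.000)
cell (2,3): code 0001 → (2.557,3.000)–(2.000,3.531)
total: 10 segments, chained into 1 closed loop(s), length Σ = 10.083095

segments=10 loops=1 length=10.083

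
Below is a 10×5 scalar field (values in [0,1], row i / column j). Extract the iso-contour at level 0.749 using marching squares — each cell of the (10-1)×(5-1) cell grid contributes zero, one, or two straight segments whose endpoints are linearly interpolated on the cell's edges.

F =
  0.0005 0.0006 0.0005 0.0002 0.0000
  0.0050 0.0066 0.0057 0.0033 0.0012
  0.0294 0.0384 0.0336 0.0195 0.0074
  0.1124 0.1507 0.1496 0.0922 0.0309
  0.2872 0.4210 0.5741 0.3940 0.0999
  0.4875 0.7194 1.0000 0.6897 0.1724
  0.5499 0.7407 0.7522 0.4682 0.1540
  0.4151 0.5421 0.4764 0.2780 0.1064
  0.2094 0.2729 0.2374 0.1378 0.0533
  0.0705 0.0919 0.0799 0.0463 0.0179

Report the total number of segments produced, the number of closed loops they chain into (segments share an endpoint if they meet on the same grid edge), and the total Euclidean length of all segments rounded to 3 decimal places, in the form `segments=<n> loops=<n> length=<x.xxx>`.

cell (4,1): code 0100 → (4.411,2.000)–(5.000,1.105)
cell (4,2): code 1000 → (5.000,2.809)–(4.411,2.000)
cell (5,1): code 0110 → (5.000,1.105)–(6.000,1.722)
cell (5,2): code 1001 → (6.000,2.011)–(5.000,2.809)
cell (6,1): code 0010 → (6.000,1.722)–(6.012,2.000)
cell (6,2): code 0001 → (6.012,2.000)–(6.000,2.011)
total: 6 segments, chained into 1 closed loop(s), length Σ = 4.820472

segments=6 loops=1 length=4.820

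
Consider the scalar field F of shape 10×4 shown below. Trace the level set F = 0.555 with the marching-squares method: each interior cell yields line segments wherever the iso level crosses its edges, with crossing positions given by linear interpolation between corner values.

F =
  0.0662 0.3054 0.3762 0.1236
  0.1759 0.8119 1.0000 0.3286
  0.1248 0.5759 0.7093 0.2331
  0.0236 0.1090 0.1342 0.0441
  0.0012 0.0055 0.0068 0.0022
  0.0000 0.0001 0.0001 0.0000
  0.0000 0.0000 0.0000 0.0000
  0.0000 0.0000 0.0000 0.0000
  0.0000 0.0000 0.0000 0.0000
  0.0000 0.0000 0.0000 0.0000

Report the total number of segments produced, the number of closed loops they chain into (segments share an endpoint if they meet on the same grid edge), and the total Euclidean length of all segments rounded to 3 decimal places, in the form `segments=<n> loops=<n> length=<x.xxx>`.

segments=8 loops=1 length=6.271

cell (0,0): code 0100 → (0.493,1.000)–(1.000,0.596)
cell (0,1): code 1100 → (0.287,2.000)–(0.493,1.000)
cell (0,2): code 1000 → (1.000,2.663)–(0.287,2.000)
cell (1,0): code 0110 → (1.000,0.596)–(2.000,0.954)
cell (1,2): code 1001 → (2.000,2.324)–(1.000,2.663)
cell (2,0): code 0010 → (2.000,0.954)–(2.045,1.000)
cell (2,1): code 0011 → (2.045,1.000)–(2.268,2.000)
cell (2,2): code 0001 → (2.268,2.000)–(2.000,2.324)
total: 8 segments, chained into 1 closed loop(s), length Σ = 6.270809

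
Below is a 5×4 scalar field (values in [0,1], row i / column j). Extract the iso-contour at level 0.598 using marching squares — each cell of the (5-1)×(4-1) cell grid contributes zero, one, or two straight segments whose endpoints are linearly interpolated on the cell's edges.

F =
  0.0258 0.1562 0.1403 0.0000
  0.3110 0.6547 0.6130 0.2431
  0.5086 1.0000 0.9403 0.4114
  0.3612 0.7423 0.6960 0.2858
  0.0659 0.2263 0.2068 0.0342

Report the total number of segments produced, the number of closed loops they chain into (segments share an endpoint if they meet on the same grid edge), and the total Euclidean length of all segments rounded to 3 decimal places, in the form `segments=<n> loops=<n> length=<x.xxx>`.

segments=10 loops=1 length=7.577

cell (0,0): code 0100 → (0.886,1.000)–(1.000,0.835)
cell (0,1): code 1100 → (0.968,2.000)–(0.886,1.000)
cell (0,2): code 1000 → (1.000,2.041)–(0.968,2.000)
cell (1,0): code 0110 → (1.000,0.835)–(2.000,0.182)
cell (1,2): code 1001 → (2.000,2.647)–(1.000,2.041)
cell (2,0): code 0110 → (2.000,0.182)–(3.000,0.621)
cell (2,2): code 1001 → (3.000,2.239)–(2.000,2.647)
cell (3,0): code 0010 → (3.000,0.621)–(3.280,1.000)
cell (3,1): code 0011 → (3.280,1.000)–(3.200,2.000)
cell (3,2): code 0001 → (3.200,2.000)–(3.000,2.239)
total: 10 segments, chained into 1 closed loop(s), length Σ = 7.577295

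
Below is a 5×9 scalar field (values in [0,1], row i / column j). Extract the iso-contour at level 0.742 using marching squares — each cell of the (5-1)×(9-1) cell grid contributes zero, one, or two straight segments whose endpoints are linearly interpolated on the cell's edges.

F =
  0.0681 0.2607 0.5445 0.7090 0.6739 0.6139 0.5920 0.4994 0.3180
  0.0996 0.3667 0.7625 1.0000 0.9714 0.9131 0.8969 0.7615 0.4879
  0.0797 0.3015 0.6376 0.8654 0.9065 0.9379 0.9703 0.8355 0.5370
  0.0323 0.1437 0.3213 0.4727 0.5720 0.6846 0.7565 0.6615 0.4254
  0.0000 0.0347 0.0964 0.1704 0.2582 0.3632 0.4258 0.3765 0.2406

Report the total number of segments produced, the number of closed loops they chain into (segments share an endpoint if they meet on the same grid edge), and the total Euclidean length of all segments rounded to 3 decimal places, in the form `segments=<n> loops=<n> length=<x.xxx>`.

segments=18 loops=1 length=13.222

cell (0,1): code 0100 → (0.906,2.000)–(1.000,1.948)
cell (0,2): code 1100 → (0.113,3.000)–(0.906,2.000)
cell (0,3): code 1100 → (0.229,4.000)–(0.113,3.000)
cell (0,4): code 1100 → (0.428,5.000)–(0.229,4.000)
cell (0,5): code 1100 → (0.492,6.000)–(0.428,5.000)
cell (0,6): code 1100 → (0.926,7.000)–(0.492,6.000)
cell (0,7): code 1000 → (1.000,7.071)–(0.926,7.000)
cell (1,1): code 0010 → (1.000,1.948)–(1.164,2.000)
cell (1,2): code 0111 → (1.164,2.000)–(2.000,2.458)
cell (1,7): code 1001 → (2.000,7.313)–(1.000,7.071)
cell (2,2): code 0010 → (2.000,2.458)–(2.314,3.000)
cell (2,3): code 0011 → (2.314,3.000)–(2.492,4.000)
cell (2,4): code 0011 → (2.492,4.000)–(2.773,5.000)
cell (2,5): code 0111 → (2.773,5.000)–(3.000,5.798)
cell (2,6): code 1011 → (3.000,6.153)–(2.537,7.000)
cell (2,7): code 0001 → (2.537,7.000)–(2.000,7.313)
cell (3,5): code 0010 → (3.000,5.798)–(3.044,6.000)
cell (3,6): code 0001 → (3.044,6.000)–(3.000,6.153)
total: 18 segments, chained into 1 closed loop(s), length Σ = 13.222179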